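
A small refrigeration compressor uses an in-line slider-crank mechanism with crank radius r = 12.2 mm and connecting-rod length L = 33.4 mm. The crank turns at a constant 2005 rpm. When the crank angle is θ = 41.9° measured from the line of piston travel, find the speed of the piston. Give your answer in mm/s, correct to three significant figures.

ω = 2π·2005/60 = 210 rad/s
For an in-line slider-crank, x = r cosθ + √(L² − r² sin²θ), so v = −rω sinθ·[1 + r cosθ/√(L² − r² sin²θ)].
With r = 0.0122 m, L = 0.0334 m, θ = 41.9°: √(L² − r² sin²θ) = 0.032391 m.
v = −0.0122·210·0.66783·[1 + 0.0122·0.74431/0.032391] = -2.1903 m/s.
|v| = 2.1903 m/s = 2190.3 mm/s.

2190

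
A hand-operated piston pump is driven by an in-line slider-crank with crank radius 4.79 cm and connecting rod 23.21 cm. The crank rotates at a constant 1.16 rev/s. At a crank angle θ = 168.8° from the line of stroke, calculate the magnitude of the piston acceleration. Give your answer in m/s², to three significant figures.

ω = 2π·1.16 = 7.288 rad/s
x(θ) = r cosθ + √(L² − r² sin²θ); with ω constant, a = ω²·d²x/dθ².
d²x/dθ² = −r cosθ − r²(cos2θ)/√u − r⁴ sin²2θ/(4u^{3/2}),  u = L² − r² sin²θ = 0.0537838 m².
Substituting r = 0.0479 m, L = 0.2321 m, θ = 168.8°: d²x/dθ² = +0.037826 m.
a = ω²·d²x/dθ² = (7.288)²·(+0.037826) = +2.0094 m/s²;  |a| = 2.0094 m/s².

2.01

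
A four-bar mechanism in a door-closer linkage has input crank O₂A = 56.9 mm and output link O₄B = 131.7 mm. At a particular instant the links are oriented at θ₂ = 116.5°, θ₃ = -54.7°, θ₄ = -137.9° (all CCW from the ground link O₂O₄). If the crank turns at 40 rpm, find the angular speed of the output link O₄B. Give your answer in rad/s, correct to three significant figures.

ω₂ = 4.189 rad/s (from 40 rpm).
Differentiating the loop-closure r₂e^{iθ₂}+r₃e^{iθ₃}=r₁+r₄e^{iθ₄} gives r₂ω₂e^{iθ₂}+r₃ω₃e^{iθ₃}=r₄ω₄e^{iθ₄}.
Eliminating the other unknown: ω₄ = r₂ω₂ sin(θ₂−θ₃) / [r₄ sin(θ₄−θ₃)].
Numerator sine = +0.15299; denominator sine = -0.99297.
Result = 0.0569·4.189·(+0.15299) / (0.1317·(-0.99297)) = -0.27883 rad/s; magnitude 0.27883 rad/s.

0.279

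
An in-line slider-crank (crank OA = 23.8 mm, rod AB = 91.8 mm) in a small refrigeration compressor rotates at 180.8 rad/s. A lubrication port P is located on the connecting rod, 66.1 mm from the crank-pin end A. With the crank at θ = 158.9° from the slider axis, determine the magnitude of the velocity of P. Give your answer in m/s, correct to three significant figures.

1.70

ω = 180.8 rad/s.  Crank-pin speed |V_A| = rω = 4.303 m/s, perpendicular to OA.
Rod angle: sinφ = −(r/L) sinθ ⇒ φ = -5.355°; ω_rod = −rω cosθ/√(L²−r²sin²θ) = +43.923 rad/s.
V_P = V_A + ω_rod × AP, with AP = 0.0661 m along the rod.
Components: V_Px = −rω sinθ − a·ω_rod·sinφ = -1.2781 m/s;  V_Py = rω cosθ + a·ω_rod·cosφ = -1.1239 m/s.
|V_P| = √(V_Px² + V_Py²) = 1.702 m/s.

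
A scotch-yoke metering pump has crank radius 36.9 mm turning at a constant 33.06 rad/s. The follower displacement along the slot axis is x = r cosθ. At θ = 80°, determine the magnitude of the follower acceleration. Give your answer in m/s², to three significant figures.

ω = 33.06 rad/s
x = r cosθ ⇒ ẍ = −rω² cosθ (ω constant).
|a| = rω²|cosθ| = 0.0369·(33.06)²·|cos 80°| = 7.0033 m/s².

7.00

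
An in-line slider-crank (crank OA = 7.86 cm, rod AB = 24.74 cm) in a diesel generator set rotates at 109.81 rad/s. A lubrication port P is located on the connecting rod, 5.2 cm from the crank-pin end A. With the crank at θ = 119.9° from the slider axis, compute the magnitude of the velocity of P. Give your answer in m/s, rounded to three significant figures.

ω = 109.8 rad/s.  Crank-pin speed |V_A| = rω = 8.6311 m/s, perpendicular to OA.
Rod angle: sinφ = −(r/L) sinθ ⇒ φ = -15.987°; ω_rod = −rω cosθ/√(L²−r²sin²θ) = +18.09 rad/s.
V_P = V_A + ω_rod × AP, with AP = 0.052 m along the rod.
Components: V_Px = −rω sinθ − a·ω_rod·sinφ = -7.2232 m/s;  V_Py = rω cosθ + a·ω_rod·cosφ = -3.3982 m/s.
|V_P| = √(V_Px² + V_Py²) = 7.9826 m/s.

7.98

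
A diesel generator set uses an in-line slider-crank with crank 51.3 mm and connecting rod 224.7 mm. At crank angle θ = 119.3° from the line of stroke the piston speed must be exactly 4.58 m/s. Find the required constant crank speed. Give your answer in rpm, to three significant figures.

For an in-line slider-crank, |v_piston| = rω|sinθ|·[1 + r cosθ/√(L² − r² sin²θ)].
With r = 0.0513 m, L = 0.2247 m, θ = 119.3°: the bracketed kinematic factor |dx/dθ| = 0.039637 m.
ω = v/|dx/dθ| = 4.58/0.039637 = 115.55 rad/s.
N = 60ω/(2π) = 1103.4 rpm.

1100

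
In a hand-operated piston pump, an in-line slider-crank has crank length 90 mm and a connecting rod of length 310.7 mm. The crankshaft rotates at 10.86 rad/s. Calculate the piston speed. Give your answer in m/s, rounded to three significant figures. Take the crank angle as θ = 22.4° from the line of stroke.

ω = 10.86 rad/s
For an in-line slider-crank, x = r cosθ + √(L² − r² sin²θ), so v = −rω sinθ·[1 + r cosθ/√(L² − r² sin²θ)].
With r = 0.09 m, L = 0.3107 m, θ = 22.4°: √(L² − r² sin²θ) = 0.3088 m.
v = −0.09·10.86·0.38107·[1 + 0.09·0.92455/0.3088] = -0.47282 m/s.
|v| = 0.47282 m/s.

0.473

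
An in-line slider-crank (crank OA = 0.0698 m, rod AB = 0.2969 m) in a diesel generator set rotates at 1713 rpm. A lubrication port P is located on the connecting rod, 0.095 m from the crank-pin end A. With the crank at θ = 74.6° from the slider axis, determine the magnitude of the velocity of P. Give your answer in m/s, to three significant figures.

ω = 179.4 rad/s.  Crank-pin speed |V_A| = rω = 12.521 m/s, perpendicular to OA.
Rod angle: sinφ = −(r/L) sinθ ⇒ φ = -13.100°; ω_rod = −rω cosθ/√(L²−r²sin²θ) = -11.498 rad/s.
V_P = V_A + ω_rod × AP, with AP = 0.095 m along the rod.
Components: V_Px = −rω sinθ − a·ω_rod·sinφ = -12.319 m/s;  V_Py = rω cosθ + a·ω_rod·cosφ = +2.2611 m/s.
|V_P| = √(V_Px² + V_Py²) = 12.525 m/s.

12.5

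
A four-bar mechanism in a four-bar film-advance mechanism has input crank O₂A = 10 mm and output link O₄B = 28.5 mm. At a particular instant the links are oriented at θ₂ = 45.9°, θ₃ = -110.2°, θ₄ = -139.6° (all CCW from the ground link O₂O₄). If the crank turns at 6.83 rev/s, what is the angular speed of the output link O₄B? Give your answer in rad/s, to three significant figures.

ω₂ = 42.91 rad/s (from 6.83 rev/s).
Differentiating the loop-closure r₂e^{iθ₂}+r₃e^{iθ₃}=r₁+r₄e^{iθ₄} gives r₂ω₂e^{iθ₂}+r₃ω₃e^{iθ₃}=r₄ω₄e^{iθ₄}.
Eliminating the other unknown: ω₄ = r₂ω₂ sin(θ₂−θ₃) / [r₄ sin(θ₄−θ₃)].
Numerator sine = +0.40514; denominator sine = -0.49090.
Result = 0.01·42.91·(+0.40514) / (0.0285·(-0.49090)) = -12.427 rad/s; magnitude 12.427 rad/s.

12.4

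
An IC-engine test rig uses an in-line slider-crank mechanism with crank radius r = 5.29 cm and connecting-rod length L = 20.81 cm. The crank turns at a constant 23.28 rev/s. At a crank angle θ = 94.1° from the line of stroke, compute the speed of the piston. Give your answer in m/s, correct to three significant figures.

ω = 2π·23.3 = 146.3 rad/s
For an in-line slider-crank, x = r cosθ + √(L² − r² sin²θ), so v = −rω sinθ·[1 + r cosθ/√(L² − r² sin²θ)].
With r = 0.0529 m, L = 0.2081 m, θ = 94.1°: √(L² − r² sin²θ) = 0.2013 m.
v = −0.0529·146.3·0.99744·[1 + 0.0529·-0.07150/0.2013] = -7.573 m/s.
|v| = 7.573 m/s.

7.57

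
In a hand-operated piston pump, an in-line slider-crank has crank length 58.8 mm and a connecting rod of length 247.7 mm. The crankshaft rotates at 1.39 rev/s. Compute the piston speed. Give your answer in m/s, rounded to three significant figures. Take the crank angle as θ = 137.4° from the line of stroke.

0.286

ω = 2π·1.39 = 8.734 rad/s
For an in-line slider-crank, x = r cosθ + √(L² − r² sin²θ), so v = −rω sinθ·[1 + r cosθ/√(L² − r² sin²θ)].
With r = 0.0588 m, L = 0.2477 m, θ = 137.4°: √(L² − r² sin²θ) = 0.24448 m.
v = −0.0588·8.734·0.67688·[1 + 0.0588·-0.73610/0.24448] = -0.28606 m/s.
|v| = 0.28606 m/s.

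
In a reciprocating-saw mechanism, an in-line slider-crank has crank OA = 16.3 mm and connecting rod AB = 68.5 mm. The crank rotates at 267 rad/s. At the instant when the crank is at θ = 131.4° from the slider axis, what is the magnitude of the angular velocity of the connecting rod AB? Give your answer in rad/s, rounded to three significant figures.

ω = 267 rad/s
The rod makes angle φ with the slider axis where L sinφ = r sinθ; differentiating, L cosφ·φ̇ = r ω cosθ.
L cosφ = √(L² − r² sin²θ) = 0.0674 m.
|ω_rod| = r ω |cosθ| / √(L² − r² sin²θ) = 0.0163·267·0.66131/0.0674 = 42.702 rad/s.

42.7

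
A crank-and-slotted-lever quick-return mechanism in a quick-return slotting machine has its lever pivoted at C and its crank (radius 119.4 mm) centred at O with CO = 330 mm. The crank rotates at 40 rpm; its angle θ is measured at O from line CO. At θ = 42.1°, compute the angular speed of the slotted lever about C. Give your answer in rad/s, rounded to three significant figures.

1.00

ω = 4.189 rad/s (from 40 rpm).
Crank pin A relative to C: A = (d + r cosθ, r sinθ); lever angle φ = atan2(r sinθ, d + r cosθ).
Differentiating tanφ: φ̇ = rω(d cosθ + r)/(d² + r² + 2dr cosθ).
d² + r² + 2dr cosθ = |CA|² = 0.181627 m²;  d cosθ + r = +0.36425 m.
|ω_lever| = |0.1194·4.189·+0.36425| / 0.181627 = 1.003 rad/s.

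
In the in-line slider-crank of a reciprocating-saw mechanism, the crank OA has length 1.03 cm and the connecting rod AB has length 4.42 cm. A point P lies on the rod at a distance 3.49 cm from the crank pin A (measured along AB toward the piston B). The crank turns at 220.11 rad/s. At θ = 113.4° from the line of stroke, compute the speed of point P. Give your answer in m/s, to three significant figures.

ω = 220.1 rad/s.  Crank-pin speed |V_A| = rω = 2.2671 m/s, perpendicular to OA.
Rod angle: sinφ = −(r/L) sinθ ⇒ φ = -12.349°; ω_rod = −rω cosθ/√(L²−r²sin²θ) = +20.853 rad/s.
V_P = V_A + ω_rod × AP, with AP = 0.0349 m along the rod.
Components: V_Px = −rω sinθ − a·ω_rod·sinφ = -1.925 m/s;  V_Py = rω cosθ + a·ω_rod·cosφ = -0.18945 m/s.
|V_P| = √(V_Px² + V_Py²) = 1.9343 m/s.

1.93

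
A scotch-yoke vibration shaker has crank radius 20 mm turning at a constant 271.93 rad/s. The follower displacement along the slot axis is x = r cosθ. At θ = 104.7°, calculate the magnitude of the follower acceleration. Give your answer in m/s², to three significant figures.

ω = 271.9 rad/s
x = r cosθ ⇒ ẍ = −rω² cosθ (ω constant).
|a| = rω²|cosθ| = 0.02·(271.9)²·|cos 104.7°| = 375.29 m/s².

375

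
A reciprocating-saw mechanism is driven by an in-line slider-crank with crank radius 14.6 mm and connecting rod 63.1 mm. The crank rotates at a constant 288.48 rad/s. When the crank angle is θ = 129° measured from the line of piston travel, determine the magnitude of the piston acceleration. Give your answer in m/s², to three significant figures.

820

ω = 288.5 rad/s
x(θ) = r cosθ + √(L² − r² sin²θ); with ω constant, a = ω²·d²x/dθ².
d²x/dθ² = −r cosθ − r²(cos2θ)/√u − r⁴ sin²2θ/(4u^{3/2}),  u = L² − r² sin²θ = 0.00385287 m².
Substituting r = 0.0146 m, L = 0.0631 m, θ = 129°: d²x/dθ² = +0.0098566 m.
a = ω²·d²x/dθ² = (288.5)²·(+0.0098566) = +820.28 m/s²;  |a| = 820.28 m/s².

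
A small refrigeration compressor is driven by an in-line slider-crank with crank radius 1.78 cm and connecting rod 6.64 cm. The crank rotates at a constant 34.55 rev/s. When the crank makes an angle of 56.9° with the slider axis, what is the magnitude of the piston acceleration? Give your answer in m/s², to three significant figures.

ω = 2π·34.5 = 217.1 rad/s
x(θ) = r cosθ + √(L² − r² sin²θ); with ω constant, a = ω²·d²x/dθ².
d²x/dθ² = −r cosθ − r²(cos2θ)/√u − r⁴ sin²2θ/(4u^{3/2}),  u = L² − r² sin²θ = 0.00418661 m².
Substituting r = 0.0178 m, L = 0.0664 m, θ = 56.9°: d²x/dθ² = -0.0078221 m.
a = ω²·d²x/dθ² = (217.1)²·(-0.0078221) = -368.62 m/s²;  |a| = 368.62 m/s².

369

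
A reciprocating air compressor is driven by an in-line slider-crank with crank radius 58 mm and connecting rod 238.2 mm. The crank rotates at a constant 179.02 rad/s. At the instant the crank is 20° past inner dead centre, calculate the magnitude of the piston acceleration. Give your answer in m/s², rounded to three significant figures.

ω = 179 rad/s
x(θ) = r cosθ + √(L² − r² sin²θ); with ω constant, a = ω²·d²x/dθ².
d²x/dθ² = −r cosθ − r²(cos2θ)/√u − r⁴ sin²2θ/(4u^{3/2}),  u = L² − r² sin²θ = 0.0563457 m².
Substituting r = 0.058 m, L = 0.2382 m, θ = 20°: d²x/dθ² = -0.065446 m.
a = ω²·d²x/dθ² = (179)²·(-0.065446) = -2097.4 m/s²;  |a| = 2097.4 m/s².

2100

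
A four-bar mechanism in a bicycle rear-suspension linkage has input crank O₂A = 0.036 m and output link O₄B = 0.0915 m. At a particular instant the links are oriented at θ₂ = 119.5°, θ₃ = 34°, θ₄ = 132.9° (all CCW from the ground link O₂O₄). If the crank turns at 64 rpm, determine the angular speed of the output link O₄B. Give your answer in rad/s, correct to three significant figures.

2.66

ω₂ = 6.702 rad/s (from 64 rpm).
Differentiating the loop-closure r₂e^{iθ₂}+r₃e^{iθ₃}=r₁+r₄e^{iθ₄} gives r₂ω₂e^{iθ₂}+r₃ω₃e^{iθ₃}=r₄ω₄e^{iθ₄}.
Eliminating the other unknown: ω₄ = r₂ω₂ sin(θ₂−θ₃) / [r₄ sin(θ₄−θ₃)].
Numerator sine = +0.99692; denominator sine = +0.98796.
Result = 0.036·6.702·(+0.99692) / (0.0915·(+0.98796)) = +2.6608 rad/s; magnitude 2.6608 rad/s.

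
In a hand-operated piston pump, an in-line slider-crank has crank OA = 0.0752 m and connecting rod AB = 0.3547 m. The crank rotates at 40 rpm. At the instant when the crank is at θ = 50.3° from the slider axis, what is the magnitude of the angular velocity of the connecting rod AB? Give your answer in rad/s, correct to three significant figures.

0.575

ω = 4.189 rad/s (converted from 40 rpm).
The rod makes angle φ with the slider axis where L sinφ = r sinθ; differentiating, L cosφ·φ̇ = r ω cosθ.
L cosφ = √(L² − r² sin²θ) = 0.34995 m.
|ω_rod| = r ω |cosθ| / √(L² − r² sin²θ) = 0.0752·4.189·0.63877/0.34995 = 0.57497 rad/s.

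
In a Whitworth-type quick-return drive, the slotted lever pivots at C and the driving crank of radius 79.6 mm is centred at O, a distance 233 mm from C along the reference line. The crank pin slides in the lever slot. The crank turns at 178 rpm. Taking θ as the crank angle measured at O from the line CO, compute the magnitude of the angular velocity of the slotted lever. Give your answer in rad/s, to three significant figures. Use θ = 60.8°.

3.64

ω = 18.64 rad/s (from 178 rpm).
Crank pin A relative to C: A = (d + r cosθ, r sinθ); lever angle φ = atan2(r sinθ, d + r cosθ).
Differentiating tanφ: φ̇ = rω(d cosθ + r)/(d² + r² + 2dr cosθ).
d² + r² + 2dr cosθ = |CA|² = 0.0787216 m²;  d cosθ + r = +0.19327 m.
|ω_lever| = |0.0796·18.64·+0.19327| / 0.0787216 = 3.6428 rad/s.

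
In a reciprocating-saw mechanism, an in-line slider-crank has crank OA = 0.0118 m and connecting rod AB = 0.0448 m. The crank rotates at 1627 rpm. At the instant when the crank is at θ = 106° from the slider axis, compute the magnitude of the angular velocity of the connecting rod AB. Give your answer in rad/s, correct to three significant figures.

ω = 170.4 rad/s (converted from 1627 rpm).
The rod makes angle φ with the slider axis where L sinφ = r sinθ; differentiating, L cosφ·φ̇ = r ω cosθ.
L cosφ = √(L² − r² sin²θ) = 0.04334 m.
|ω_rod| = r ω |cosθ| / √(L² − r² sin²θ) = 0.0118·170.4·0.27564/0.04334 = 12.786 rad/s.

12.8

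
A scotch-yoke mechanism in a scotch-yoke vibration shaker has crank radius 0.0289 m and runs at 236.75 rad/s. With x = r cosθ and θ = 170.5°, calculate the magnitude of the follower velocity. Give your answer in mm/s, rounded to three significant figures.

1130

ω = 236.8 rad/s
x = r cosθ ⇒ ẋ = −rω sinθ.
|v| = rω|sinθ| = 0.0289·236.8·|sin 170.5°| = 1.1293 m/s = 1129.3 mm/s.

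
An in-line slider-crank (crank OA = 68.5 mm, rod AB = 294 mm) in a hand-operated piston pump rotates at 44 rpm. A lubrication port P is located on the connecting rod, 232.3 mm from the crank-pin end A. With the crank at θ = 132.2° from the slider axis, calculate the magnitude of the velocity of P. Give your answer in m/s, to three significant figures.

ω = 4.608 rad/s.  Crank-pin speed |V_A| = rω = 0.31563 m/s, perpendicular to OA.
Rod angle: sinφ = −(r/L) sinθ ⇒ φ = -9.939°; ω_rod = −rω cosθ/√(L²−r²sin²θ) = +0.73212 rad/s.
V_P = V_A + ω_rod × AP, with AP = 0.2323 m along the rod.
Components: V_Px = −rω sinθ − a·ω_rod·sinφ = -0.20446 m/s;  V_Py = rω cosθ + a·ω_rod·cosφ = -0.044494 m/s.
|V_P| = √(V_Px² + V_Py²) = 0.20925 m/s.

0.209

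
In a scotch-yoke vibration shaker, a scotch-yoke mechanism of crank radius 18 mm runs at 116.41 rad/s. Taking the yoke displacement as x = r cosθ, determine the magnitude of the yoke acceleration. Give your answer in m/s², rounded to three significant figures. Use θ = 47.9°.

ω = 116.4 rad/s
x = r cosθ ⇒ ẍ = −rω² cosθ (ω constant).
|a| = rω²|cosθ| = 0.018·(116.4)²·|cos 47.9°| = 163.53 m/s².

164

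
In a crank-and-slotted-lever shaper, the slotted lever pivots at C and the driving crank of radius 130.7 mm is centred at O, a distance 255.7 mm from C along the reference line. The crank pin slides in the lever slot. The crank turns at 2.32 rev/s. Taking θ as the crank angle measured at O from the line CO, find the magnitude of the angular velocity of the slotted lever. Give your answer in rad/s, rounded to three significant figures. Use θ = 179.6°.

ω = 14.58 rad/s (from 2.32 rev/s).
Crank pin A relative to C: A = (d + r cosθ, r sinθ); lever angle φ = atan2(r sinθ, d + r cosθ).
Differentiating tanφ: φ̇ = rω(d cosθ + r)/(d² + r² + 2dr cosθ).
d² + r² + 2dr cosθ = |CA|² = 0.0156266 m²;  d cosθ + r = -0.12499 m.
|ω_lever| = |0.1307·14.58·-0.12499| / 0.0156266 = 15.239 rad/s.

15.2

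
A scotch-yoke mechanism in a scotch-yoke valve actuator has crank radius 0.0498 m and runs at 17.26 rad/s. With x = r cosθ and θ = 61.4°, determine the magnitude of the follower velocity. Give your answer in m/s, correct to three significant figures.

0.755

ω = 17.26 rad/s
x = r cosθ ⇒ ẋ = −rω sinθ.
|v| = rω|sinθ| = 0.0498·17.26·|sin 61.4°| = 0.75467 m/s.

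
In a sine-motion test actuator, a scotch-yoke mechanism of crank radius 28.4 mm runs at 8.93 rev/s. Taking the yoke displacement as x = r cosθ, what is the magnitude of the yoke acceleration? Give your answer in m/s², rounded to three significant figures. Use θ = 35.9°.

72.4

ω = 56.11 rad/s (from 8.93 rev/s).
x = r cosθ ⇒ ẍ = −rω² cosθ (ω constant).
|a| = rω²|cosθ| = 0.0284·(56.11)²·|cos 35.9°| = 72.425 m/s².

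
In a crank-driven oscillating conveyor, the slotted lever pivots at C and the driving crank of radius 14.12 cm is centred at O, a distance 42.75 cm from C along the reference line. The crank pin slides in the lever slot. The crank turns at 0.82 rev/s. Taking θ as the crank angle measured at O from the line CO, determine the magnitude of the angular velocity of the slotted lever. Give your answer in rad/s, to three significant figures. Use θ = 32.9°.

1.20

ω = 5.152 rad/s (from 0.82 rev/s).
Crank pin A relative to C: A = (d + r cosθ, r sinθ); lever angle φ = atan2(r sinθ, d + r cosθ).
Differentiating tanφ: φ̇ = rω(d cosθ + r)/(d² + r² + 2dr cosθ).
d² + r² + 2dr cosθ = |CA|² = 0.304058 m²;  d cosθ + r = +0.50014 m.
|ω_lever| = |0.1412·5.152·+0.50014| / 0.304058 = 1.1966 rad/s.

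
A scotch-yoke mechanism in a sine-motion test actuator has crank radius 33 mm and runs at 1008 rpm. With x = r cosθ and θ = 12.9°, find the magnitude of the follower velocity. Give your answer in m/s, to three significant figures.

ω = 105.6 rad/s (from 1008 rpm).
x = r cosθ ⇒ ẋ = −rω sinθ.
|v| = rω|sinθ| = 0.033·105.6·|sin 12.9°| = 0.77767 m/s.

0.778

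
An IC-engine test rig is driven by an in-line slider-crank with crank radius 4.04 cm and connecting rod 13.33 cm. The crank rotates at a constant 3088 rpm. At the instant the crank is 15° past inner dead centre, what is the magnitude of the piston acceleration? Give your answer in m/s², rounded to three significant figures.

5200

ω = 2π·3088/60 = 323.4 rad/s
x(θ) = r cosθ + √(L² − r² sin²θ); with ω constant, a = ω²·d²x/dθ².
d²x/dθ² = −r cosθ − r²(cos2θ)/√u − r⁴ sin²2θ/(4u^{3/2}),  u = L² − r² sin²θ = 0.0176596 m².
Substituting r = 0.0404 m, L = 0.1333 m, θ = 15°: d²x/dθ² = -0.049731 m.
a = ω²·d²x/dθ² = (323.4)²·(-0.049731) = -5200.4 m/s²;  |a| = 5200.4 m/s².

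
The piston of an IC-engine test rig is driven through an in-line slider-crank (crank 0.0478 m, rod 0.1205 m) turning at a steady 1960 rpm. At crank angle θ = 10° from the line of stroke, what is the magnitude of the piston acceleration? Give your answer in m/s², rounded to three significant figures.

ω = 2π·1960/60 = 205.3 rad/s
x(θ) = r cosθ + √(L² − r² sin²θ); with ω constant, a = ω²·d²x/dθ².
d²x/dθ² = −r cosθ − r²(cos2θ)/√u − r⁴ sin²2θ/(4u^{3/2}),  u = L² − r² sin²θ = 0.0144514 m².
Substituting r = 0.0478 m, L = 0.1205 m, θ = 10°: d²x/dθ² = -0.065022 m.
a = ω²·d²x/dθ² = (205.3)²·(-0.065022) = -2739.2 m/s²;  |a| = 2739.2 m/s².

2740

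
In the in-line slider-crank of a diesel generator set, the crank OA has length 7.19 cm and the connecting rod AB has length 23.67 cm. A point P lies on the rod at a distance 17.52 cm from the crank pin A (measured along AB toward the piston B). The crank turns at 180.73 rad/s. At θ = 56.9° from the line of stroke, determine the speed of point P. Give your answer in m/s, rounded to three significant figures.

12.4

ω = 180.7 rad/s.  Crank-pin speed |V_A| = rω = 12.994 m/s, perpendicular to OA.
Rod angle: sinφ = −(r/L) sinθ ⇒ φ = -14.742°; ω_rod = −rω cosθ/√(L²−r²sin²θ) = -31.001 rad/s.
V_P = V_A + ω_rod × AP, with AP = 0.1752 m along the rod.
Components: V_Px = −rω sinθ − a·ω_rod·sinφ = -12.268 m/s;  V_Py = rω cosθ + a·ω_rod·cosφ = +1.8438 m/s.
|V_P| = √(V_Px² + V_Py²) = 12.406 m/s.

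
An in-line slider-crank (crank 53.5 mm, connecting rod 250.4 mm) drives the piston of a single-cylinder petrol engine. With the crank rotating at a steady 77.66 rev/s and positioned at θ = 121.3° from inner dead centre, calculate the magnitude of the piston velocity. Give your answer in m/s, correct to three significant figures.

ω = 2π·77.7 = 488 rad/s
For an in-line slider-crank, x = r cosθ + √(L² − r² sin²θ), so v = −rω sinθ·[1 + r cosθ/√(L² − r² sin²θ)].
With r = 0.0535 m, L = 0.2504 m, θ = 121.3°: √(L² − r² sin²θ) = 0.24619 m.
v = −0.0535·488·0.85446·[1 + 0.0535·-0.51952/0.24619] = -19.788 m/s.
|v| = 19.788 m/s.

19.8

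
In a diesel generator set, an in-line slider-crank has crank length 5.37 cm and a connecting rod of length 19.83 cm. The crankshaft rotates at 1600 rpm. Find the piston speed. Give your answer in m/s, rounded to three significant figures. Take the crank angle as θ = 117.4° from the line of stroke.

ω = 2π·1600/60 = 167.6 rad/s
For an in-line slider-crank, x = r cosθ + √(L² − r² sin²θ), so v = −rω sinθ·[1 + r cosθ/√(L² − r² sin²θ)].
With r = 0.0537 m, L = 0.1983 m, θ = 117.4°: √(L² − r² sin²θ) = 0.19248 m.
v = −0.0537·167.6·0.88782·[1 + 0.0537·-0.46020/0.19248] = -6.9626 m/s.
|v| = 6.9626 m/s.

6.96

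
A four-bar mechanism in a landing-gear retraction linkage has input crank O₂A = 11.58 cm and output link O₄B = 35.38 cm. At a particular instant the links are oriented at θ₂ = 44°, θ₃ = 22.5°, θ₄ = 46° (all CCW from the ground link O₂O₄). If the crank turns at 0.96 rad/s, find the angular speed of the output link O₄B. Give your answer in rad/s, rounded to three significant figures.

0.289

ω₂ = 0.96 rad/s
Differentiating the loop-closure r₂e^{iθ₂}+r₃e^{iθ₃}=r₁+r₄e^{iθ₄} gives r₂ω₂e^{iθ₂}+r₃ω₃e^{iθ₃}=r₄ω₄e^{iθ₄}.
Eliminating the other unknown: ω₄ = r₂ω₂ sin(θ₂−θ₃) / [r₄ sin(θ₄−θ₃)].
Numerator sine = +0.36650; denominator sine = +0.39875.
Result = 0.1158·0.96·(+0.36650) / (0.3538·(+0.39875)) = +0.2888 rad/s; magnitude 0.2888 rad/s.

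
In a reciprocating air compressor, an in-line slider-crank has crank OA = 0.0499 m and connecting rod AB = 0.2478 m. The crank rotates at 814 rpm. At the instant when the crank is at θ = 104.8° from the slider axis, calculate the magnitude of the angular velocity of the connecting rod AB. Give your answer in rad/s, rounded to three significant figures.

ω = 85.24 rad/s (converted from 814 rpm).
The rod makes angle φ with the slider axis where L sinφ = r sinθ; differentiating, L cosφ·φ̇ = r ω cosθ.
L cosφ = √(L² − r² sin²θ) = 0.24306 m.
|ω_rod| = r ω |cosθ| / √(L² − r² sin²θ) = 0.0499·85.24·0.25545/0.24306 = 4.4704 rad/s.

4.47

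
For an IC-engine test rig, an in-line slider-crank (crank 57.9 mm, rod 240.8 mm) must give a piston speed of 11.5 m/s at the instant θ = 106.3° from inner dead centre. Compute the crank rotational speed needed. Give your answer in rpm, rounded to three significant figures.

For an in-line slider-crank, |v_piston| = rω|sinθ|·[1 + r cosθ/√(L² − r² sin²θ)].
With r = 0.0579 m, L = 0.2408 m, θ = 106.3°: the bracketed kinematic factor |dx/dθ| = 0.051718 m.
ω = v/|dx/dθ| = 11.5/0.051718 = 222.36 rad/s.
N = 60ω/(2π) = 2123.4 rpm.

2120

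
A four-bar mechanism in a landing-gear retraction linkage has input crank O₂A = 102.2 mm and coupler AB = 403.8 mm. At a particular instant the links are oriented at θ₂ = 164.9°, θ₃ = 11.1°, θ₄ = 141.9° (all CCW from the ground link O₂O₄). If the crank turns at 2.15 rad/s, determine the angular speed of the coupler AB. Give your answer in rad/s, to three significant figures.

0.281

ω₂ = 2.15 rad/s
Differentiating the loop-closure r₂e^{iθ₂}+r₃e^{iθ₃}=r₁+r₄e^{iθ₄} gives r₂ω₂e^{iθ₂}+r₃ω₃e^{iθ₃}=r₄ω₄e^{iθ₄}.
Eliminating the other unknown: ω₃ = r₂ω₂ sin(θ₄−θ₂) / [r₃ sin(θ₃−θ₄)].
Numerator sine = -0.39073; denominator sine = -0.75700.
Result = 0.1022·2.15·(-0.39073) / (0.4038·(-0.75700)) = +0.28087 rad/s; magnitude 0.28087 rad/s.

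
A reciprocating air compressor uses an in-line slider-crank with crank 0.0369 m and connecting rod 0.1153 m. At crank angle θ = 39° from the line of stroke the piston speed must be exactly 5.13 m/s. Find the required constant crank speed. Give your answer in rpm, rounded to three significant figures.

For an in-line slider-crank, |v_piston| = rω|sinθ|·[1 + r cosθ/√(L² − r² sin²θ)].
With r = 0.0369 m, L = 0.1153 m, θ = 39°: the bracketed kinematic factor |dx/dθ| = 0.029118 m.
ω = v/|dx/dθ| = 5.13/0.029118 = 176.18 rad/s.
N = 60ω/(2π) = 1682.4 rpm.

1680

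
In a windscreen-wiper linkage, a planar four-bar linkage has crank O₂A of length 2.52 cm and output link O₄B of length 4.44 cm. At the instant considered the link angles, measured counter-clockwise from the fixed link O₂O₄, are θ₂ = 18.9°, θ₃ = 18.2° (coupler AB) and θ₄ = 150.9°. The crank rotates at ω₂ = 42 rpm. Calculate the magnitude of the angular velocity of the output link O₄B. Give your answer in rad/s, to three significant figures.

ω₂ = 4.398 rad/s (from 42 rpm).
Differentiating the loop-closure r₂e^{iθ₂}+r₃e^{iθ₃}=r₁+r₄e^{iθ₄} gives r₂ω₂e^{iθ₂}+r₃ω₃e^{iθ₃}=r₄ω₄e^{iθ₄}.
Eliminating the other unknown: ω₄ = r₂ω₂ sin(θ₂−θ₃) / [r₄ sin(θ₄−θ₃)].
Numerator sine = +0.01222; denominator sine = +0.73491.
Result = 0.0252·4.398·(+0.01222) / (0.0444·(+0.73491)) = +0.041498 rad/s; magnitude 0.041498 rad/s.

0.0415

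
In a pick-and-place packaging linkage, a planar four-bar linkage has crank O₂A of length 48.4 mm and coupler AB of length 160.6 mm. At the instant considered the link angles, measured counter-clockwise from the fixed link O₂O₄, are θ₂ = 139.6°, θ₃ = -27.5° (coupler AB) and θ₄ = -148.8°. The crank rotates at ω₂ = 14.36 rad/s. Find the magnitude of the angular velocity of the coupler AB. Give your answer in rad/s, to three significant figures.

4.81

ω₂ = 14.36 rad/s
Differentiating the loop-closure r₂e^{iθ₂}+r₃e^{iθ₃}=r₁+r₄e^{iθ₄} gives r₂ω₂e^{iθ₂}+r₃ω₃e^{iθ₃}=r₄ω₄e^{iθ₄}.
Eliminating the other unknown: ω₃ = r₂ω₂ sin(θ₄−θ₂) / [r₃ sin(θ₃−θ₄)].
Numerator sine = +0.94888; denominator sine = +0.85446.
Result = 0.0484·14.36·(+0.94888) / (0.1606·(+0.85446)) = +4.8059 rad/s; magnitude 4.8059 rad/s.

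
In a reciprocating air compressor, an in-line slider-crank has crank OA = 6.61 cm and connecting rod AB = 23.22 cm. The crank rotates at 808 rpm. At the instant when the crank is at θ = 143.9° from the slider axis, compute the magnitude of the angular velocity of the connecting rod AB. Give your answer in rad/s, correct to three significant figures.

19.7

ω = 84.61 rad/s (converted from 808 rpm).
The rod makes angle φ with the slider axis where L sinφ = r sinθ; differentiating, L cosφ·φ̇ = r ω cosθ.
L cosφ = √(L² − r² sin²θ) = 0.22891 m.
|ω_rod| = r ω |cosθ| / √(L² − r² sin²θ) = 0.0661·84.61·0.80799/0.22891 = 19.742 rad/s.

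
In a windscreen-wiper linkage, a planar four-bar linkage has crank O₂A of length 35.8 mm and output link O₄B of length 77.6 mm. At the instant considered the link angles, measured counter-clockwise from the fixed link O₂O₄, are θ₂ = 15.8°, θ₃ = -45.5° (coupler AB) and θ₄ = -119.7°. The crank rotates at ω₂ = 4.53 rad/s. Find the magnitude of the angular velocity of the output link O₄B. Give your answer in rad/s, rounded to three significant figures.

1.91

ω₂ = 4.53 rad/s
Differentiating the loop-closure r₂e^{iθ₂}+r₃e^{iθ₃}=r₁+r₄e^{iθ₄} gives r₂ω₂e^{iθ₂}+r₃ω₃e^{iθ₃}=r₄ω₄e^{iθ₄}.
Eliminating the other unknown: ω₄ = r₂ω₂ sin(θ₂−θ₃) / [r₄ sin(θ₄−θ₃)].
Numerator sine = +0.87715; denominator sine = -0.96222.
Result = 0.0358·4.53·(+0.87715) / (0.0776·(-0.96222)) = -1.9051 rad/s; magnitude 1.9051 rad/s.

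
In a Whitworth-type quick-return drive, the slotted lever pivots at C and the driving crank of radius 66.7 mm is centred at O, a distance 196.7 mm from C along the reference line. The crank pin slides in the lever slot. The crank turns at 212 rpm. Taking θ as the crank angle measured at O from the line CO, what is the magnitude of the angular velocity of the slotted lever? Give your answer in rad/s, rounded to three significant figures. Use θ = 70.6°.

ω = 22.2 rad/s (from 212 rpm).
Crank pin A relative to C: A = (d + r cosθ, r sinθ); lever angle φ = atan2(r sinθ, d + r cosθ).
Differentiating tanφ: φ̇ = rω(d cosθ + r)/(d² + r² + 2dr cosθ).
d² + r² + 2dr cosθ = |CA|² = 0.0518556 m²;  d cosθ + r = +0.13204 m.
|ω_lever| = |0.0667·22.2·+0.13204| / 0.0518556 = 3.7704 rad/s.

3.77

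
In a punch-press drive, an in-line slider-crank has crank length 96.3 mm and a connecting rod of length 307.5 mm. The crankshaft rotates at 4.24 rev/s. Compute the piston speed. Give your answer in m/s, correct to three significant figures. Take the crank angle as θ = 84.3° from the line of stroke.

ω = 2π·4.24 = 26.64 rad/s
For an in-line slider-crank, x = r cosθ + √(L² − r² sin²θ), so v = −rω sinθ·[1 + r cosθ/√(L² − r² sin²θ)].
With r = 0.0963 m, L = 0.3075 m, θ = 84.3°: √(L² − r² sin²θ) = 0.29219 m.
v = −0.0963·26.64·0.99506·[1 + 0.0963·0.09932/0.29219] = -2.6364 m/s.
|v| = 2.6364 m/s.

2.64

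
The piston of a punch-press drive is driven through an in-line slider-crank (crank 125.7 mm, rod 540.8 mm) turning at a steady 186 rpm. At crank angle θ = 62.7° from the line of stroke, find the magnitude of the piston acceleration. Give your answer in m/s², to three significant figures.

15.4

ω = 2π·186/60 = 19.48 rad/s
x(θ) = r cosθ + √(L² − r² sin²θ); with ω constant, a = ω²·d²x/dθ².
d²x/dθ² = −r cosθ − r²(cos2θ)/√u − r⁴ sin²2θ/(4u^{3/2}),  u = L² − r² sin²θ = 0.279988 m².
Substituting r = 0.1257 m, L = 0.5408 m, θ = 62.7°: d²x/dθ² = -0.040634 m.
a = ω²·d²x/dθ² = (19.48)²·(-0.040634) = -15.416 m/s²;  |a| = 15.416 m/s².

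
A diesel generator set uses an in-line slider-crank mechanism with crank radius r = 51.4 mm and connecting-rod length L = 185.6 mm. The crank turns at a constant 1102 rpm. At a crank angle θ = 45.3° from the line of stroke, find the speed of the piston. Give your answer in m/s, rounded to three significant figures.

ω = 2π·1102/60 = 115.4 rad/s
For an in-line slider-crank, x = r cosθ + √(L² − r² sin²θ), so v = −rω sinθ·[1 + r cosθ/√(L² − r² sin²θ)].
With r = 0.0514 m, L = 0.1856 m, θ = 45.3°: √(L² − r² sin²θ) = 0.18197 m.
v = −0.0514·115.4·0.71080·[1 + 0.0514·0.70339/0.18197] = -5.0539 m/s.
|v| = 5.0539 m/s.

5.05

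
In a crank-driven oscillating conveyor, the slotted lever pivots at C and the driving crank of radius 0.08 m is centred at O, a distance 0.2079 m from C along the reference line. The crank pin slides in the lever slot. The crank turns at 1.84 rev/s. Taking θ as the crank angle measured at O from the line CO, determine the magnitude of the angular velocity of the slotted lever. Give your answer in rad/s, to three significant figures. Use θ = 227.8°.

ω = 11.56 rad/s (from 1.84 rev/s).
Crank pin A relative to C: A = (d + r cosθ, r sinθ); lever angle φ = atan2(r sinθ, d + r cosθ).
Differentiating tanφ: φ̇ = rω(d cosθ + r)/(d² + r² + 2dr cosθ).
d² + r² + 2dr cosθ = |CA|² = 0.0272783 m²;  d cosθ + r = -0.059651 m.
|ω_lever| = |0.08·11.56·-0.059651| / 0.0272783 = 2.0225 rad/s.

2.02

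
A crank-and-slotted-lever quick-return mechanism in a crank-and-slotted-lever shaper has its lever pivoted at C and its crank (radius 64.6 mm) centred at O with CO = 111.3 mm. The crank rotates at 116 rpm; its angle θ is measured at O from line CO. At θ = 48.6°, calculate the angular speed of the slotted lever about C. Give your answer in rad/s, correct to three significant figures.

ω = 12.15 rad/s (from 116 rpm).
Crank pin A relative to C: A = (d + r cosθ, r sinθ); lever angle φ = atan2(r sinθ, d + r cosθ).
Differentiating tanφ: φ̇ = rω(d cosθ + r)/(d² + r² + 2dr cosθ).
d² + r² + 2dr cosθ = |CA|² = 0.0260705 m²;  d cosθ + r = +0.1382 m.
|ω_lever| = |0.0646·12.15·+0.1382| / 0.0260705 = 4.16 rad/s.

4.16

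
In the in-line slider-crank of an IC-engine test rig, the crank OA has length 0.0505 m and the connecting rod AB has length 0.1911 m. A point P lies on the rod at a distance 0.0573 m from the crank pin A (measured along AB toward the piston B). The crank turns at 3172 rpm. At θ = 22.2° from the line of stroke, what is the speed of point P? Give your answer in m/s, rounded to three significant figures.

12.8

ω = 332.2 rad/s.  Crank-pin speed |V_A| = rω = 16.775 m/s, perpendicular to OA.
Rod angle: sinφ = −(r/L) sinθ ⇒ φ = -5.730°; ω_rod = −rω cosθ/√(L²−r²sin²θ) = -81.681 rad/s.
V_P = V_A + ω_rod × AP, with AP = 0.0573 m along the rod.
Components: V_Px = −rω sinθ − a·ω_rod·sinφ = -6.8055 m/s;  V_Py = rω cosθ + a·ω_rod·cosφ = +10.874 m/s.
|V_P| = √(V_Px² + V_Py²) = 12.828 m/s.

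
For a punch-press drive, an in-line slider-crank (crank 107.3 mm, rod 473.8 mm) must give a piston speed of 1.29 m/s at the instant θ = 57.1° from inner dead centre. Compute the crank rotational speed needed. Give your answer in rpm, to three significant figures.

122

For an in-line slider-crank, |v_piston| = rω|sinθ|·[1 + r cosθ/√(L² − r² sin²θ)].
With r = 0.1073 m, L = 0.4738 m, θ = 57.1°: the bracketed kinematic factor |dx/dθ| = 0.10138 m.
ω = v/|dx/dθ| = 1.29/0.10138 = 12.724 rad/s.
N = 60ω/(2π) = 121.51 rpm.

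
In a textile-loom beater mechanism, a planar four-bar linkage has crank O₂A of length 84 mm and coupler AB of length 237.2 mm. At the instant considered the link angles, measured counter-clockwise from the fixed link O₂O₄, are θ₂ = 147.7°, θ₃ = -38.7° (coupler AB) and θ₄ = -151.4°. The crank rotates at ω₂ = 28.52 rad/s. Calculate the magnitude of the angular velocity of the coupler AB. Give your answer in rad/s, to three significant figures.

9.57

ω₂ = 28.52 rad/s
Differentiating the loop-closure r₂e^{iθ₂}+r₃e^{iθ₃}=r₁+r₄e^{iθ₄} gives r₂ω₂e^{iθ₂}+r₃ω₃e^{iθ₃}=r₄ω₄e^{iθ₄}.
Eliminating the other unknown: ω₃ = r₂ω₂ sin(θ₄−θ₂) / [r₃ sin(θ₃−θ₄)].
Numerator sine = +0.87377; denominator sine = +0.92254.
Result = 0.084·28.52·(+0.87377) / (0.2372·(+0.92254)) = +9.5659 rad/s; magnitude 9.5659 rad/s.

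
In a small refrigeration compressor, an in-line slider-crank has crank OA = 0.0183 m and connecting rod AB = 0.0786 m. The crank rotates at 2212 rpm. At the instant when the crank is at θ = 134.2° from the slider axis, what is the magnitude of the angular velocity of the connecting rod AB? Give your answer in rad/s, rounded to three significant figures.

38.1

ω = 231.6 rad/s (converted from 2212 rpm).
The rod makes angle φ with the slider axis where L sinφ = r sinθ; differentiating, L cosφ·φ̇ = r ω cosθ.
L cosφ = √(L² − r² sin²θ) = 0.077497 m.
|ω_rod| = r ω |cosθ| / √(L² − r² sin²θ) = 0.0183·231.6·0.69717/0.077497 = 38.134 rad/s.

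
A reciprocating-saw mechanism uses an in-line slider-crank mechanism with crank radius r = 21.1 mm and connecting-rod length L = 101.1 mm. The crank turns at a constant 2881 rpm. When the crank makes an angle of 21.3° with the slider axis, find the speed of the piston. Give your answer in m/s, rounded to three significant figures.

ω = 2π·2881/60 = 301.7 rad/s
For an in-line slider-crank, x = r cosθ + √(L² − r² sin²θ), so v = −rω sinθ·[1 + r cosθ/√(L² − r² sin²θ)].
With r = 0.0211 m, L = 0.1011 m, θ = 21.3°: √(L² − r² sin²θ) = 0.10081 m.
v = −0.0211·301.7·0.36325·[1 + 0.0211·0.93169/0.10081] = -2.7633 m/s.
|v| = 2.7633 m/s.

2.76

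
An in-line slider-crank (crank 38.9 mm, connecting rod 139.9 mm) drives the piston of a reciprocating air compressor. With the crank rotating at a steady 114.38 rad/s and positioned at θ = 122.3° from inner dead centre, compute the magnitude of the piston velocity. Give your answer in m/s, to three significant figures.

3.19

ω = 114.4 rad/s
For an in-line slider-crank, x = r cosθ + √(L² − r² sin²θ), so v = −rω sinθ·[1 + r cosθ/√(L² − r² sin²θ)].
With r = 0.0389 m, L = 0.1399 m, θ = 122.3°: √(L² − r² sin²θ) = 0.13598 m.
v = −0.0389·114.4·0.84526·[1 + 0.0389·-0.53435/0.13598] = -3.186 m/s.
|v| = 3.186 m/s.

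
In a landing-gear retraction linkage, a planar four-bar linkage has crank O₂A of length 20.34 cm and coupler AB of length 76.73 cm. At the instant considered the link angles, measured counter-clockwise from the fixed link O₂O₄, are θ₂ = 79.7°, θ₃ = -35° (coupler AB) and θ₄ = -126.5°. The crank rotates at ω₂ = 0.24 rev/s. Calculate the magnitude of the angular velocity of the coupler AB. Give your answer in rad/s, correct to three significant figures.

0.177

ω₂ = 1.508 rad/s (from 0.24 rev/s).
Differentiating the loop-closure r₂e^{iθ₂}+r₃e^{iθ₃}=r₁+r₄e^{iθ₄} gives r₂ω₂e^{iθ₂}+r₃ω₃e^{iθ₃}=r₄ω₄e^{iθ₄}.
Eliminating the other unknown: ω₃ = r₂ω₂ sin(θ₄−θ₂) / [r₃ sin(θ₃−θ₄)].
Numerator sine = +0.44151; denominator sine = +0.99966.
Result = 0.2034·1.508·(+0.44151) / (0.7673·(+0.99966)) = +0.17655 rad/s; magnitude 0.17655 rad/s.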